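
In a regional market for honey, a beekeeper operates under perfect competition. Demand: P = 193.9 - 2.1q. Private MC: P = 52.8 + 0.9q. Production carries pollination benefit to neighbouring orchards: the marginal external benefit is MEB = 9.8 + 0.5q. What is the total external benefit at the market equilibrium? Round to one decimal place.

1014.0

Market equilibrium (private): 52.8 + 0.9q = 193.9 - 2.1q → q_m = 47.0333.
Total external benefit = ∫₀^{q_m} (9.8 + 0.5q) dq = 9.8×47.0333 + ½×0.5×47.0333² = 1013.9592.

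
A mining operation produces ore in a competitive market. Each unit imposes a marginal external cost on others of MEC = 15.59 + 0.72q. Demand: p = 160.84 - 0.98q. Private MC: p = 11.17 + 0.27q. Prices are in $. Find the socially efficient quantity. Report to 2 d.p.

q* = 68.06

Social marginal cost = private MC + MEC = 26.76 + 0.99q.
Set SMC = demand: 26.76 + 0.99q = 160.84 - 0.98q → q* = 68.0609.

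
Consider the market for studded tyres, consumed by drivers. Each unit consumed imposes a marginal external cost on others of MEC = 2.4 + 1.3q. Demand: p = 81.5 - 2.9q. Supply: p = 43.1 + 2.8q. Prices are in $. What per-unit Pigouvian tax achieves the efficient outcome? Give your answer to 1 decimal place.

Social marginal benefit = demand − MEC = 79.1 - 4.2q.
Set SMB = MC: 79.1 - 4.2q = 43.1 + 2.8q → q* = 5.1429.
The Pigouvian tax equals MEC at q*: 2.4 + 1.3×5.1429 = 9.0858.

tax = $9.1 per unit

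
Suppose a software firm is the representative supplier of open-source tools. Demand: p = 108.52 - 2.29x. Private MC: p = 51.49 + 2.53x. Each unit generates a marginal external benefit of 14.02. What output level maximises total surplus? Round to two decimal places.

x* = 14.74

Social marginal cost = private MC − MEB = 37.47 + 2.53x.
Set SMC = demand: 37.47 + 2.53x = 108.52 - 2.29x → x* = 14.7407.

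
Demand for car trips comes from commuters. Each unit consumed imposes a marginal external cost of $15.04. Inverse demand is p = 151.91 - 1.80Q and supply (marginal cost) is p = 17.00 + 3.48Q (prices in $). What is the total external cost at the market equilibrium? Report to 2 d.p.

$384.29

Market equilibrium (private): 17.00 + 3.48Q = 151.91 - 1.80Q → Q_m = 25.5511.
Total external cost = MEC × Q_m = 15.04 × 25.5511 = 384.2885.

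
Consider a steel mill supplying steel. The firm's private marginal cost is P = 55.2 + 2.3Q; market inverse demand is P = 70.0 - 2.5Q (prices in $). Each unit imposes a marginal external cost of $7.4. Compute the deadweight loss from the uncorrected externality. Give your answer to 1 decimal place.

DWL = $5.7

Market equilibrium (private): 55.2 + 2.3Q = 70.0 - 2.5Q → Q_m = 3.0833.
Social marginal cost = private MC + MEC = 62.6 + 2.3Q.
Set SMC = demand: 62.6 + 2.3Q = 70.0 - 2.5Q → Q* = 1.5417.
Height of the DWL triangle at Q_m is SMC(Q_m) − demand(Q_m) = MEC(Q_m) = 7.4000.
DWL = ½ × 1.5416 × 7.4000 = 5.7039.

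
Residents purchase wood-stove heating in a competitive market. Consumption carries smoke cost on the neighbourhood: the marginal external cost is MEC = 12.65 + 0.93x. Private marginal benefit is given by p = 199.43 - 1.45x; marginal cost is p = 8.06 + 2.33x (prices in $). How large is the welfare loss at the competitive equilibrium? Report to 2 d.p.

Market equilibrium (private): 8.06 + 2.33x = 199.43 - 1.45x → x_m = 50.6270.
Social marginal benefit = demand − MEC = 186.78 - 2.38x.
Set SMB = MC: 186.78 - 2.38x = 8.06 + 2.33x → x* = 37.9448.
The loss is the area between SMB and MC from x* to x_m; with linear curves that's a triangle of height MEC(x_m).
DWL = ½ × 12.6822 × 59.7331 = 378.7736.

DWL = $378.77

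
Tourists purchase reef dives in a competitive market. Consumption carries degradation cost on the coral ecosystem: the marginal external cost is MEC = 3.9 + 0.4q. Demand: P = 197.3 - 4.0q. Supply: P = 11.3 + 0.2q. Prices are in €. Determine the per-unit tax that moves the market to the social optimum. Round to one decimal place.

Social marginal benefit = demand − MEC = 193.4 - 4.4q.
Set SMB = MC: 193.4 - 4.4q = 11.3 + 0.2q → q* = 39.5870.
The Pigouvian tax equals MEC at q*: 3.9 + 0.4×39.5870 = 19.7348.

tax = €19.7 per unit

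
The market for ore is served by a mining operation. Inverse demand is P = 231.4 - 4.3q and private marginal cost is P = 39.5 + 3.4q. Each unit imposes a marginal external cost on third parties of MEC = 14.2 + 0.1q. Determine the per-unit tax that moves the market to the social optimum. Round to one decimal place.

tax = 16.5 per unit

Social marginal cost = private MC + MEC = 53.7 + 3.5q.
Set SMC = demand: 53.7 + 3.5q = 231.4 - 4.3q → q* = 22.7821.
The Pigouvian tax equals MEC at q*: 14.2 + 0.1×22.7821 = 16.4782.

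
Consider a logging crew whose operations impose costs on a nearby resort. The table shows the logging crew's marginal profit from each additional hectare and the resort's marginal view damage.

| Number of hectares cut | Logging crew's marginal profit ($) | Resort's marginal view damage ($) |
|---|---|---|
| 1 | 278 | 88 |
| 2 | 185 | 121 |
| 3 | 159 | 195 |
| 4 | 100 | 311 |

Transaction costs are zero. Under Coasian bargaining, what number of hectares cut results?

Bargaining reaches the level where marginal profit last exceeds marginal view damage.
That holds through level 2 (185 ≥ 121) but not at 3 (159 < 195).

2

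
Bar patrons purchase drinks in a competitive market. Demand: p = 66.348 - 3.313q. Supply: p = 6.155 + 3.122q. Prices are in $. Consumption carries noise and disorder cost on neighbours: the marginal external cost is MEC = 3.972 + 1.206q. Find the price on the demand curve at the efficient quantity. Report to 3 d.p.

P = $41.972

Social marginal benefit = demand − MEC = 62.376 - 4.519q.
Set SMB = MC: 62.376 - 4.519q = 6.155 + 3.122q → q* = 7.3578.
Consumer price on the demand curve at q*: 66.348 − 3.313×7.3578 = 41.9716.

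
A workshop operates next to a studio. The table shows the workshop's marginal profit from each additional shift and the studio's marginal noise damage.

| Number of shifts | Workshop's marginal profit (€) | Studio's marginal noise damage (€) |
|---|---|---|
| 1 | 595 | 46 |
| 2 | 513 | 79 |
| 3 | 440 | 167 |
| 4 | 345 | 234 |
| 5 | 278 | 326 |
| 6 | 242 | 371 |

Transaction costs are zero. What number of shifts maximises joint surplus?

4

Bargaining reaches the level where marginal profit last exceeds marginal noise damage.
That holds through level 4 (345 ≥ 234) but not at 5 (278 < 326).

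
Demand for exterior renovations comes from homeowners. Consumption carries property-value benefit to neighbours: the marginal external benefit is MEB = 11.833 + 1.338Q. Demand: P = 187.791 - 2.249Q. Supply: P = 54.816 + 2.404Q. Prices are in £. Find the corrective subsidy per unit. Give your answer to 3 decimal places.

subsidy = £70.280 per unit

Social marginal benefit = demand + MEB = 199.624 - 0.911Q.
Set SMB = MC: 199.624 - 0.911Q = 54.816 + 2.404Q → Q* = 43.6827.
The Pigouvian subsidy equals MEB at Q*: 11.833 + 1.338×43.6827 = 70.2805.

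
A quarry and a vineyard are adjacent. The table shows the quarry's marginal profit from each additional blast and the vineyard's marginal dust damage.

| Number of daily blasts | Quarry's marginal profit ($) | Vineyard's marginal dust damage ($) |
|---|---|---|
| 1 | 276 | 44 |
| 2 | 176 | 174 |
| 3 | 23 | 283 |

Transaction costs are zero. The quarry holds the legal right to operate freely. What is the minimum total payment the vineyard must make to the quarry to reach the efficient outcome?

Left alone the quarry would choose level 3 (marginal profit stays positive).
Efficient level: k* = 2 (marginal profit ≥ marginal dust damage through 2).
The vineyard must at least cover the quarry's forgone profit from cutting 3→2: 23 = 23.

$23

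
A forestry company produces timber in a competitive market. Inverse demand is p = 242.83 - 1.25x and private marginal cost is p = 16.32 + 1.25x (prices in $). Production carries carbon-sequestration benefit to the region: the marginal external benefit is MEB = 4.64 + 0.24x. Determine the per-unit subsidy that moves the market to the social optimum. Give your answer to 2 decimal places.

Social marginal cost = private MC − MEB = 11.68 + 1.01x.
Set SMC = demand: 11.68 + 1.01x = 242.83 - 1.25x → x* = 102.2788.
The Pigouvian subsidy equals MEB at x*: 4.64 + 0.24×102.2788 = 29.1869.

subsidy = $29.19 per unit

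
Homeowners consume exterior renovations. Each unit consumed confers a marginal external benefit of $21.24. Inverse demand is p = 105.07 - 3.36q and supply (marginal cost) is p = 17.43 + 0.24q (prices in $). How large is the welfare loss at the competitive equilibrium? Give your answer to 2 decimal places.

DWL = $62.66

Market equilibrium (private): 17.43 + 0.24q = 105.07 - 3.36q → q_m = 24.3444.
Social marginal benefit = demand + MEB = 126.31 - 3.36q.
Set SMB = MC: 126.31 - 3.36q = 17.43 + 0.24q → q* = 30.2444.
The welfare-loss triangle has base |q_m − q*| and height MEB(q_m) (the vertical gap between SMB and MC is zero at q* and MEB at q_m).
DWL = ½ × 5.9000 × 21.2400 = 62.6580.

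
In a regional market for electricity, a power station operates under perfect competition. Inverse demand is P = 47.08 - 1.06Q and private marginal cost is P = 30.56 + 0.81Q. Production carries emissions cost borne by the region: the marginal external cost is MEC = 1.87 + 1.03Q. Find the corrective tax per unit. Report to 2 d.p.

Social marginal cost = private MC + MEC = 32.43 + 1.84Q.
Set SMC = demand: 32.43 + 1.84Q = 47.08 - 1.06Q → Q* = 5.0517.
The Pigouvian tax equals MEC at Q*: 1.87 + 1.03×5.0517 = 7.0733.

tax = 7.07 per unit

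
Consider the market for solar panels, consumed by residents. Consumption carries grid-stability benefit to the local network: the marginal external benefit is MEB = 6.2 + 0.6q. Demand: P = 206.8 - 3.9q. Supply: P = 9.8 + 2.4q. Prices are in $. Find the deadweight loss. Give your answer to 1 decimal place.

DWL = $54.7

Market equilibrium (private): 9.8 + 2.4q = 206.8 - 3.9q → q_m = 31.2698.
Social marginal benefit = demand + MEB = 213.0 - 3.3q.
Set SMB = MC: 213.0 - 3.3q = 9.8 + 2.4q → q* = 35.6491.
Height of the DWL triangle at q_m is SMB(q_m) − MC(q_m) = MEB(q_m) = 24.9619.
DWL = ½ × 4.3793 × 24.9619 = 54.6578.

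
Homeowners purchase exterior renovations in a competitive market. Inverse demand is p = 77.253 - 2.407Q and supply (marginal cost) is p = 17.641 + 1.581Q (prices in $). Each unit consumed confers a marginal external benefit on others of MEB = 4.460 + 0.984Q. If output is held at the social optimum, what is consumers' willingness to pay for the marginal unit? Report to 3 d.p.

Social marginal benefit = demand + MEB = 81.713 - 1.423Q.
Set SMB = MC: 81.713 - 1.423Q = 17.641 + 1.581Q → Q* = 21.3289.
Consumer price on the demand curve at Q*: 77.253 − 2.407×21.3289 = 25.9143.

P = $25.914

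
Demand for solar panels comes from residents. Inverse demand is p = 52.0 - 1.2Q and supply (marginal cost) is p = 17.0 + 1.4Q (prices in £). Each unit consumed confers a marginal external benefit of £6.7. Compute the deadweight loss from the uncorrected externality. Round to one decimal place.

DWL = £8.6

Market equilibrium (private): 17.0 + 1.4Q = 52.0 - 1.2Q → Q_m = 13.4615.
Social marginal benefit = demand + MEB = 58.7 - 1.2Q.
Set SMB = MC: 58.7 - 1.2Q = 17.0 + 1.4Q → Q* = 16.0385.
The welfare-loss triangle has base |Q_m − Q*| and height MEB(Q_m) (the vertical gap between SMB and MC is zero at Q* and MEB at Q_m).
DWL = ½ × 2.5770 × 6.7000 = 8.6330.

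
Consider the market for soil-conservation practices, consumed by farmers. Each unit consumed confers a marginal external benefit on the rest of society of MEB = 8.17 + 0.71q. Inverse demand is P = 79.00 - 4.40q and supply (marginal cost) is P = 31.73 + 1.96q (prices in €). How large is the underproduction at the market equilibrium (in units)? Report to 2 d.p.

Market equilibrium (private): 31.73 + 1.96q = 79.00 - 4.40q → q_m = 7.4324.
Social marginal benefit = demand + MEB = 87.17 - 3.69q.
Set SMB = MC: 87.17 - 3.69q = 31.73 + 1.96q → q* = 9.8124.
Gap = |7.4324 − 9.8124| = 2.3800.

2.38 units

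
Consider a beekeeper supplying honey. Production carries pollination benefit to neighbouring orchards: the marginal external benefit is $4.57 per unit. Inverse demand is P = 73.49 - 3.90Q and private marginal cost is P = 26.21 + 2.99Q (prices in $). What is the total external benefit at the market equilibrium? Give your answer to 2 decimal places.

$31.36

Market equilibrium (private): 26.21 + 2.99Q = 73.49 - 3.90Q → Q_m = 6.8621.
Total external benefit = MEB × Q_m = 4.57 × 6.8621 = 31.3598.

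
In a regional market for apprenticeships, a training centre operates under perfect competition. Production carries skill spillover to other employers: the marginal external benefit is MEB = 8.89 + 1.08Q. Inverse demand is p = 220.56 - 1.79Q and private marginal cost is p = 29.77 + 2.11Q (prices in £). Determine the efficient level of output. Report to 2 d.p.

Social marginal cost = private MC − MEB = 20.88 + 1.03Q.
Set SMC = demand: 20.88 + 1.03Q = 220.56 - 1.79Q → Q* = 70.8085.

Q* = 70.81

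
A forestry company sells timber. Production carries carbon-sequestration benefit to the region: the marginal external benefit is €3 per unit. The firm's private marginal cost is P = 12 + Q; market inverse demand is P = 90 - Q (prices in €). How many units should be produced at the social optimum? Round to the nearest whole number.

Social marginal cost = private MC − MEB = 9 + Q.
Set SMC = demand: 9 + Q = 90 - Q → Q* = 40.5000.

Q* = 41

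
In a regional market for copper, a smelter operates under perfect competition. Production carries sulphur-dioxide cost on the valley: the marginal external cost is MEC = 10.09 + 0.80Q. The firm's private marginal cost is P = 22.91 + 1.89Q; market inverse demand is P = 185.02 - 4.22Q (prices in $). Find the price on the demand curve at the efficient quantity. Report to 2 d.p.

Social marginal cost = private MC + MEC = 33.00 + 2.69Q.
Set SMC = demand: 33.00 + 2.69Q = 185.02 - 4.22Q → Q* = 22.0000.
Consumer price on the demand curve at Q*: 185.02 − 4.22×22.0000 = 92.1800.

P = $92.18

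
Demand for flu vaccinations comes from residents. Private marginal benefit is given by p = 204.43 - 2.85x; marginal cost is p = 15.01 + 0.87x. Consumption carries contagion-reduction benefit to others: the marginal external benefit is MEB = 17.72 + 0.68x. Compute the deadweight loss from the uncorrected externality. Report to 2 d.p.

DWL = 450.66

Market equilibrium (private): 15.01 + 0.87x = 204.43 - 2.85x → x_m = 50.9194.
Social marginal benefit = demand + MEB = 222.15 - 2.17x.
Set SMB = MC: 222.15 - 2.17x = 15.01 + 0.87x → x* = 68.1382.
The loss is the area between SMB and MC from x* to x_m; with linear curves that's a triangle of height MEB(x_m).
DWL = ½ × 17.2188 × 52.3452 = 450.6608.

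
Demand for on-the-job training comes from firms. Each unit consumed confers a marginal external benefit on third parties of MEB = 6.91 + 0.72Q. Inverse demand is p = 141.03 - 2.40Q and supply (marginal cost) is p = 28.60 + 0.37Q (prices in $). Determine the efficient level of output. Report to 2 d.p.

Q* = 58.21

Social marginal benefit = demand + MEB = 147.94 - 1.68Q.
Set SMB = MC: 147.94 - 1.68Q = 28.60 + 0.37Q → Q* = 58.2146.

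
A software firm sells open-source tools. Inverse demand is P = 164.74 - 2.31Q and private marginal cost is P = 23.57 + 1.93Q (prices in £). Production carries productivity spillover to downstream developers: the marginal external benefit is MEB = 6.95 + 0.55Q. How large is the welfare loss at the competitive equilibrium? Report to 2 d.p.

DWL = £86.47

Market equilibrium (private): 23.57 + 1.93Q = 164.74 - 2.31Q → Q_m = 33.2948.
Social marginal cost = private MC − MEB = 16.62 + 1.38Q.
Set SMC = demand: 16.62 + 1.38Q = 164.74 - 2.31Q → Q* = 40.1409.
The loss is the area between SMC and demand from Q* to Q_m; with linear curves that's a triangle of height MEB(Q_m).
DWL = ½ × 6.8461 × 25.2621 = 86.4734.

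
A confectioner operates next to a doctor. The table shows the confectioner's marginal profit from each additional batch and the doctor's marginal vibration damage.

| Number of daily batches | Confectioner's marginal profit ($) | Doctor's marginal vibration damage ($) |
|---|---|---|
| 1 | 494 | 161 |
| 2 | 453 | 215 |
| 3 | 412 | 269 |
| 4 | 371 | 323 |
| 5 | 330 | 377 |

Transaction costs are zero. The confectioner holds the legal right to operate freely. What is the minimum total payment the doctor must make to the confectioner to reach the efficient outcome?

$330

Left alone the confectioner would choose level 5 (marginal profit stays positive).
Efficient level: k* = 4 (marginal profit ≥ marginal vibration damage through 4).
The doctor must at least cover the confectioner's forgone profit from cutting 5→4: 330 = 330.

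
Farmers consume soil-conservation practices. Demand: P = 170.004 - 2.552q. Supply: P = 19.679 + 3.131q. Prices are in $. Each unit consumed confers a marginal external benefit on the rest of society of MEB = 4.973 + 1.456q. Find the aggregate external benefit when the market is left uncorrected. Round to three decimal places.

Market equilibrium (private): 19.679 + 3.131q = 170.004 - 2.552q → q_m = 26.4517.
Total external benefit = ∫₀^{q_m} (4.973 + 1.456q) dq = 4.973×26.4517 + ½×1.456×26.4517² = 640.9204.

$640.920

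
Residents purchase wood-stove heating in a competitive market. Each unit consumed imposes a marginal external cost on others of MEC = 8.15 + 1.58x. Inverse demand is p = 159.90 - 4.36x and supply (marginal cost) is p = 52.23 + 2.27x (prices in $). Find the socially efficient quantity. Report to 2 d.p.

Social marginal benefit = demand − MEC = 151.75 - 5.94x.
Set SMB = MC: 151.75 - 5.94x = 52.23 + 2.27x → x* = 12.1218.

x* = 12.12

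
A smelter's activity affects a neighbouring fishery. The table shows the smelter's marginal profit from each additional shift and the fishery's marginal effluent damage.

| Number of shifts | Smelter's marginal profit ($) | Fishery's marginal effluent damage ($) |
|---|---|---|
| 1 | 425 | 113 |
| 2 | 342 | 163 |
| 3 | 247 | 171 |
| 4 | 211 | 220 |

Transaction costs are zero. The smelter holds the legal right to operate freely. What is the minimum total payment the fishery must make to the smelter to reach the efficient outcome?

Left alone the smelter would choose level 4 (marginal profit stays positive).
Efficient level: k* = 3 (marginal profit ≥ marginal effluent damage through 3).
The fishery must at least cover the smelter's forgone profit from cutting 4→3: 211 = 211.

$211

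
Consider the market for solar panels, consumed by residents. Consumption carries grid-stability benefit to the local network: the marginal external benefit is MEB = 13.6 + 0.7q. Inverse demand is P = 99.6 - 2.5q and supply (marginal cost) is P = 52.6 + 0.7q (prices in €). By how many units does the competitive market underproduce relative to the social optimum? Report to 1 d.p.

Market equilibrium (private): 52.6 + 0.7q = 99.6 - 2.5q → q_m = 14.6875.
Social marginal benefit = demand + MEB = 113.2 - 1.8q.
Set SMB = MC: 113.2 - 1.8q = 52.6 + 0.7q → q* = 24.2400.
Gap = |14.6875 − 24.2400| = 9.5525.

9.6 units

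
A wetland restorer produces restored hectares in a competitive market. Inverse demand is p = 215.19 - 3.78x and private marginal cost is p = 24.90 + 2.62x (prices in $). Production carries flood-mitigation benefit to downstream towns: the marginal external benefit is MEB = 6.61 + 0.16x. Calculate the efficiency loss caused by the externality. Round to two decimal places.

Market equilibrium (private): 24.90 + 2.62x = 215.19 - 3.78x → x_m = 29.7328.
Social marginal cost = private MC − MEB = 18.29 + 2.46x.
Set SMC = demand: 18.29 + 2.46x = 215.19 - 3.78x → x* = 31.5545.
Height of the DWL triangle at x_m is demand(x_m) − SMC(x_m) = MEB(x_m) = 11.3673.
DWL = ½ × 1.8217 × 11.3673 = 10.3539.

DWL = $10.35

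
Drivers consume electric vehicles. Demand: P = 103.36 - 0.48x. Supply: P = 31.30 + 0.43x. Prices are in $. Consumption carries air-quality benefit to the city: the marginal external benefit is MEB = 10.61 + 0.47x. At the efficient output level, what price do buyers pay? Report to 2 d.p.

Social marginal benefit = demand + MEB = 113.97 - 0.01x.
Set SMB = MC: 113.97 - 0.01x = 31.30 + 0.43x → x* = 187.8864.
Consumer price on the demand curve at x*: 103.36 − 0.48×187.8864 = 13.1745.

P = $13.17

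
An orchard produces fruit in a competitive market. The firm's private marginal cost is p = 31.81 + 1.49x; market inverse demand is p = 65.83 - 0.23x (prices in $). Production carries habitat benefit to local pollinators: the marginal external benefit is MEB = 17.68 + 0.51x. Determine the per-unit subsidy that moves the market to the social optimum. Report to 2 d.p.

subsidy = $39.47 per unit

Social marginal cost = private MC − MEB = 14.13 + 0.98x.
Set SMC = demand: 14.13 + 0.98x = 65.83 - 0.23x → x* = 42.7273.
The Pigouvian subsidy equals MEB at x*: 17.68 + 0.51×42.7273 = 39.4709.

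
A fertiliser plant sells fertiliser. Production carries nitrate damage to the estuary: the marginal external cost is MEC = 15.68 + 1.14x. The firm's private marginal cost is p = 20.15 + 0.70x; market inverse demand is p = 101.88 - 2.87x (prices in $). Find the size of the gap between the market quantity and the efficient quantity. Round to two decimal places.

Market equilibrium (private): 20.15 + 0.70x = 101.88 - 2.87x → x_m = 22.8936.
Social marginal cost = private MC + MEC = 35.83 + 1.84x.
Set SMC = demand: 35.83 + 1.84x = 101.88 - 2.87x → x* = 14.0234.
Gap = |22.8936 − 14.0234| = 8.8702.

8.87 units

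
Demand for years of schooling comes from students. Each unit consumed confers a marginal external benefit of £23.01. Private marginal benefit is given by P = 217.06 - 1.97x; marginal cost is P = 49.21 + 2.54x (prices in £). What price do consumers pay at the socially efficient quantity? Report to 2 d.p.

P = £133.69

Social marginal benefit = demand + MEB = 240.07 - 1.97x.
Set SMB = MC: 240.07 - 1.97x = 49.21 + 2.54x → x* = 42.3193.
Consumer price on the demand curve at x*: 217.06 − 1.97×42.3193 = 133.6910.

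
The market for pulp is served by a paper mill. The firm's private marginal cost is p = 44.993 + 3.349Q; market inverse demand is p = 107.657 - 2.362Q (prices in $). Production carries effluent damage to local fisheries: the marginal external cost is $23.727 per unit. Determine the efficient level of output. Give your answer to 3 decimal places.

Social marginal cost = private MC + MEC = 68.720 + 3.349Q.
Set SMC = demand: 68.720 + 3.349Q = 107.657 - 2.362Q → Q* = 6.8179.

Q* = 6.818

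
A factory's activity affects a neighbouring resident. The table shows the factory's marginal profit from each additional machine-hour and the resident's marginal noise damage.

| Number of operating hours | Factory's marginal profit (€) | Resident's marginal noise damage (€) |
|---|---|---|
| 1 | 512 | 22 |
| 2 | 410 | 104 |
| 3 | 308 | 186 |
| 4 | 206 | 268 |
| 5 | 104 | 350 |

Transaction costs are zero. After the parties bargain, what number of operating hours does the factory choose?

Bargaining reaches the level where marginal profit last exceeds marginal noise damage.
That holds through level 3 (308 ≥ 186) but not at 4 (206 < 268).

3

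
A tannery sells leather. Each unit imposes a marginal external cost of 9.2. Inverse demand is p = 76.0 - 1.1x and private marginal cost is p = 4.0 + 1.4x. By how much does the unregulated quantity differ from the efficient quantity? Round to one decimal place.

Market equilibrium (private): 4.0 + 1.4x = 76.0 - 1.1x → x_m = 28.8000.
Social marginal cost = private MC + MEC = 13.2 + 1.4x.
Set SMC = demand: 13.2 + 1.4x = 76.0 - 1.1x → x* = 25.1200.
Gap = |28.8000 − 25.1200| = 3.6800.

3.7 units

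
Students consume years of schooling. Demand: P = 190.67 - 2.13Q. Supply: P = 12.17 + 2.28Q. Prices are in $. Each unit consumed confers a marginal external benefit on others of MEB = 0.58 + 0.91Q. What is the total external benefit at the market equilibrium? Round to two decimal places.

$768.91

Market equilibrium (private): 12.17 + 2.28Q = 190.67 - 2.13Q → Q_m = 40.4762.
Total external benefit = ∫₀^{Q_m} (0.58 + 0.91Q) dQ = 0.58×40.4762 + ½×0.91×40.4762² = 768.9131.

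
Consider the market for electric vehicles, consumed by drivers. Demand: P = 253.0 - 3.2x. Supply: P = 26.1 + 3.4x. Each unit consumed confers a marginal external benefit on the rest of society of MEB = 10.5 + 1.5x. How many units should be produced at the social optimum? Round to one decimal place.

Social marginal benefit = demand + MEB = 263.5 - 1.7x.
Set SMB = MC: 263.5 - 1.7x = 26.1 + 3.4x → x* = 46.5490.

x* = 46.5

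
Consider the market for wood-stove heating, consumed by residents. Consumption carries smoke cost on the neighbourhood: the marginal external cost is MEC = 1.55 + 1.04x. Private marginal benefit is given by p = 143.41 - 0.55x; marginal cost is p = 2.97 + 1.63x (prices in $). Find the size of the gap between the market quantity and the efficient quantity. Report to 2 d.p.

Market equilibrium (private): 2.97 + 1.63x = 143.41 - 0.55x → x_m = 64.4220.
Social marginal benefit = demand − MEC = 141.86 - 1.59x.
Set SMB = MC: 141.86 - 1.59x = 2.97 + 1.63x → x* = 43.1335.
Gap = |64.4220 − 43.1335| = 21.2885.

21.29 units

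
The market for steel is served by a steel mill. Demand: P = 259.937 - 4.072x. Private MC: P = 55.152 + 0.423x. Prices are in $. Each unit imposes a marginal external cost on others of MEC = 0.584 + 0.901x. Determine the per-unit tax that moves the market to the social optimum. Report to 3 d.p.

tax = $34.681 per unit

Social marginal cost = private MC + MEC = 55.736 + 1.324x.
Set SMC = demand: 55.736 + 1.324x = 259.937 - 4.072x → x* = 37.8430.
The Pigouvian tax equals MEC at x*: 0.584 + 0.901×37.8430 = 34.6805.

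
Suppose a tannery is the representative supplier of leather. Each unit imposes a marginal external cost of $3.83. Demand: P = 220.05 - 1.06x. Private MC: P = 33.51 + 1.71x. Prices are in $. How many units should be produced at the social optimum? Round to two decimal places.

Social marginal cost = private MC + MEC = 37.34 + 1.71x.
Set SMC = demand: 37.34 + 1.71x = 220.05 - 1.06x → x* = 65.9603.

x* = 65.96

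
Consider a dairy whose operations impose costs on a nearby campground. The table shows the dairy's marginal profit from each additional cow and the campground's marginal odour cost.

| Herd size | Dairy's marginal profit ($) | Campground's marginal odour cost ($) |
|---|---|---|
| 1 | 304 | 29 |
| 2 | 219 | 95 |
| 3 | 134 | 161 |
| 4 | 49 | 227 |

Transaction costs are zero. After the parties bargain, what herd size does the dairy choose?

Bargaining reaches the level where marginal profit last exceeds marginal odour cost.
That holds through level 2 (219 ≥ 95) but not at 3 (134 < 161).

2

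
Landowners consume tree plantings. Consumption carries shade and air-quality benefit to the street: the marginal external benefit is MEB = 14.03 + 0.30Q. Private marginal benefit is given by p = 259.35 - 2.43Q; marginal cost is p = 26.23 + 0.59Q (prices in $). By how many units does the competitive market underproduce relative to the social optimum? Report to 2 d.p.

Market equilibrium (private): 26.23 + 0.59Q = 259.35 - 2.43Q → Q_m = 77.1921.
Social marginal benefit = demand + MEB = 273.38 - 2.13Q.
Set SMB = MC: 273.38 - 2.13Q = 26.23 + 0.59Q → Q* = 90.8640.
Gap = |77.1921 − 90.8640| = 13.6719.

13.67 units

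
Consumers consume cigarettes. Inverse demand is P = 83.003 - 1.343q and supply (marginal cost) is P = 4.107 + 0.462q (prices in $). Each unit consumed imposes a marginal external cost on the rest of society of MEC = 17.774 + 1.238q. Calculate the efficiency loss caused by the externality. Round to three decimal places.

DWL = $849.110

Market equilibrium (private): 4.107 + 0.462q = 83.003 - 1.343q → q_m = 43.7097.
Social marginal benefit = demand − MEC = 65.229 - 2.581q.
Set SMB = MC: 65.229 - 2.581q = 4.107 + 0.462q → q* = 20.0861.
The loss is the area between SMB and MC from q* to q_m; with linear curves that's a triangle of height MEC(q_m).
DWL = ½ × 23.6236 × 71.8866 = 849.1101.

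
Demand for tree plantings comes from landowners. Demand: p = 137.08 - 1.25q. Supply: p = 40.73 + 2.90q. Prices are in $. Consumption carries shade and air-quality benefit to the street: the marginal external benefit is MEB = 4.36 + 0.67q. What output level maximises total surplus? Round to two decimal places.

q* = 28.94

Social marginal benefit = demand + MEB = 141.44 - 0.58q.
Set SMB = MC: 141.44 - 0.58q = 40.73 + 2.90q → q* = 28.9397.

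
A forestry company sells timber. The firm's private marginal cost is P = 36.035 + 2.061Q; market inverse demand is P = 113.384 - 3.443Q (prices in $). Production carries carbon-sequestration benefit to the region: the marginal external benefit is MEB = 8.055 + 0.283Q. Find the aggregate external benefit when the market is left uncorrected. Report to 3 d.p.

$141.144

Market equilibrium (private): 36.035 + 2.061Q = 113.384 - 3.443Q → Q_m = 14.0532.
Total external benefit = ∫₀^{Q_m} (8.055 + 0.283Q) dQ = 8.055×14.0532 + ½×0.283×14.0532² = 141.1437.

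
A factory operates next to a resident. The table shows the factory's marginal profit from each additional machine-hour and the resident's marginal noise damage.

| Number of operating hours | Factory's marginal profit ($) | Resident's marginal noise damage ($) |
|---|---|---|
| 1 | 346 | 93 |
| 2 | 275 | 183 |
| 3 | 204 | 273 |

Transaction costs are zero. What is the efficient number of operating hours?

Bargaining reaches the level where marginal profit last exceeds marginal noise damage.
That holds through level 2 (275 ≥ 183) but not at 3 (204 < 273).

2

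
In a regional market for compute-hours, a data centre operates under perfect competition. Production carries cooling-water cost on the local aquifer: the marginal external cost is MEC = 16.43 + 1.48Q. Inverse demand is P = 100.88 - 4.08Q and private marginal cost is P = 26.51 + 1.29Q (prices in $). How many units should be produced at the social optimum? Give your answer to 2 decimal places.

Q* = 8.46

Social marginal cost = private MC + MEC = 42.94 + 2.77Q.
Set SMC = demand: 42.94 + 2.77Q = 100.88 - 4.08Q → Q* = 8.4584.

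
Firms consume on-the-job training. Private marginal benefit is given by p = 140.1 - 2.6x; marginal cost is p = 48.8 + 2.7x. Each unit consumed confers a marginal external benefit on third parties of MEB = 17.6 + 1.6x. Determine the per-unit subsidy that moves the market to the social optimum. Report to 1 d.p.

Social marginal benefit = demand + MEB = 157.7 - x.
Set SMB = MC: 157.7 - x = 48.8 + 2.7x → x* = 29.4324.
The Pigouvian subsidy equals MEB at x*: 17.6 + 1.6×29.4324 = 64.6918.

subsidy = 64.7 per unit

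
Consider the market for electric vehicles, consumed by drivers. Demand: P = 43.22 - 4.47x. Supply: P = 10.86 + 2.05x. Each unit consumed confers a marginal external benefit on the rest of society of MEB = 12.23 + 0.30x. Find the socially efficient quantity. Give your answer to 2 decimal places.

x* = 7.17

Social marginal benefit = demand + MEB = 55.45 - 4.17x.
Set SMB = MC: 55.45 - 4.17x = 10.86 + 2.05x → x* = 7.1688.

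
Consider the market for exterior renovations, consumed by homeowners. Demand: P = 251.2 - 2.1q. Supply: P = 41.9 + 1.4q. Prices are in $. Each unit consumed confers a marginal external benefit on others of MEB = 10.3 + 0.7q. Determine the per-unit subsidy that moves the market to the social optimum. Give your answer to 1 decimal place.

Social marginal benefit = demand + MEB = 261.5 - 1.4q.
Set SMB = MC: 261.5 - 1.4q = 41.9 + 1.4q → q* = 78.4286.
The Pigouvian subsidy equals MEB at q*: 10.3 + 0.7×78.4286 = 65.2000.

subsidy = $65.2 per unit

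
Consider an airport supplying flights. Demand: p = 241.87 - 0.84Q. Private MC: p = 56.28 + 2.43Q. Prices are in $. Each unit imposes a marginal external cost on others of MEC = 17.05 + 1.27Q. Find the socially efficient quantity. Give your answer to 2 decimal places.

Social marginal cost = private MC + MEC = 73.33 + 3.70Q.
Set SMC = demand: 73.33 + 3.70Q = 241.87 - 0.84Q → Q* = 37.1233.

Q* = 37.12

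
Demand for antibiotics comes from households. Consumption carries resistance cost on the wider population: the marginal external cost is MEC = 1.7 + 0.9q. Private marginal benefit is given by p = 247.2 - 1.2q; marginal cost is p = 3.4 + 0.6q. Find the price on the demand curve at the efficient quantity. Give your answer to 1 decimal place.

P = 139.6

Social marginal benefit = demand − MEC = 245.5 - 2.1q.
Set SMB = MC: 245.5 - 2.1q = 3.4 + 0.6q → q* = 89.6667.
Consumer price on the demand curve at q*: 247.2 − 1.2×89.6667 = 139.6000.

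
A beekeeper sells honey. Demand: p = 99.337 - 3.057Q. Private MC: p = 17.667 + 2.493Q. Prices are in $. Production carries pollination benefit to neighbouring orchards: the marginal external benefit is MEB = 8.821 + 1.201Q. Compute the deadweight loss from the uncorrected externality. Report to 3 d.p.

Market equilibrium (private): 17.667 + 2.493Q = 99.337 - 3.057Q → Q_m = 14.7153.
Social marginal cost = private MC − MEB = 8.846 + 1.292Q.
Set SMC = demand: 8.846 + 1.292Q = 99.337 - 3.057Q → Q* = 20.8073.
The welfare-loss triangle has base |Q_m − Q*| and height MEB(Q_m) (the vertical gap between SMC and demand is zero at Q* and MEB at Q_m).
DWL = ½ × 6.0920 × 26.4941 = 80.7010.

DWL = $80.701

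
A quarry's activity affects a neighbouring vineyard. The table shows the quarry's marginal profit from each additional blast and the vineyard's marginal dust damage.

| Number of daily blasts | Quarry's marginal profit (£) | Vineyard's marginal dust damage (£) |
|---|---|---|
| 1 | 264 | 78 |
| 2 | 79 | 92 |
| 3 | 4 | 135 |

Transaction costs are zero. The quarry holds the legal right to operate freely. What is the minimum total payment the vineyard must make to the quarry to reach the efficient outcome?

Left alone the quarry would choose level 3 (marginal profit stays positive).
Efficient level: k* = 1 (marginal profit ≥ marginal dust damage through 1).
The vineyard must at least cover the quarry's forgone profit from cutting 3→1: 79 + 4 = 83.

£83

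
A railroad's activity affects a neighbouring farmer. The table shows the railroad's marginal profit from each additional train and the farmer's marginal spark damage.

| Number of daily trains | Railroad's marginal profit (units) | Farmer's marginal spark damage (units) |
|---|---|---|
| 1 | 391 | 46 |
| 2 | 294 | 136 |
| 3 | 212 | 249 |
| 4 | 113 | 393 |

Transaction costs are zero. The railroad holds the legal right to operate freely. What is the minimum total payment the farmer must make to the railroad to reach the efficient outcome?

Left alone the railroad would choose level 4 (marginal profit stays positive).
Efficient level: k* = 2 (marginal profit ≥ marginal spark damage through 2).
The farmer must at least cover the railroad's forgone profit from cutting 4→2: 212 + 113 = 325.

325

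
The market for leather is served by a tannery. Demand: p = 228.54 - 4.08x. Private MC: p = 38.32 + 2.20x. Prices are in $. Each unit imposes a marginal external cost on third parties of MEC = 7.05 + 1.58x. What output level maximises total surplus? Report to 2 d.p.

x* = 23.30

Social marginal cost = private MC + MEC = 45.37 + 3.78x.
Set SMC = demand: 45.37 + 3.78x = 228.54 - 4.08x → x* = 23.3041.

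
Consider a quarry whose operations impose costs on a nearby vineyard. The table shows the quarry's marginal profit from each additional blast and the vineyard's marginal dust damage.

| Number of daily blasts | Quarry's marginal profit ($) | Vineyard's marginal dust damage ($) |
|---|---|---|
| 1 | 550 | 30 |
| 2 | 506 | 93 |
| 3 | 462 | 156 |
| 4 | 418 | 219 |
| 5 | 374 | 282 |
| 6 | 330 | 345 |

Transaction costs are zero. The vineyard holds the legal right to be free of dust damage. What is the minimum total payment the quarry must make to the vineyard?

$780

Efficient level: marginal profit ≥ marginal dust damage through level 5, so k* = 5.
With the vineyard holding the right, the quarry must at least compensate total damage at k*: 30 + 93 + 156 + 219 + 282 = 780.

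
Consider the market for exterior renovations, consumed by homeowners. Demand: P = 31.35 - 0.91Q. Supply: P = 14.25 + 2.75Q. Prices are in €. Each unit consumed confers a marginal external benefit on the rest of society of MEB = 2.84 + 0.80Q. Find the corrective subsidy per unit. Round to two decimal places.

Social marginal benefit = demand + MEB = 34.19 - 0.11Q.
Set SMB = MC: 34.19 - 0.11Q = 14.25 + 2.75Q → Q* = 6.9720.
The Pigouvian subsidy equals MEB at Q*: 2.84 + 0.80×6.9720 = 8.4176.

subsidy = €8.42 per unit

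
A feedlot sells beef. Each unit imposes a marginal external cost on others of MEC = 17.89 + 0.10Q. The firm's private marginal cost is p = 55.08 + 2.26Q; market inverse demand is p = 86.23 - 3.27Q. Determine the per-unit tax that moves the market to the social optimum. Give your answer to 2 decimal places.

tax = 18.13 per unit

Social marginal cost = private MC + MEC = 72.97 + 2.36Q.
Set SMC = demand: 72.97 + 2.36Q = 86.23 - 3.27Q → Q* = 2.3552.
The Pigouvian tax equals MEC at Q*: 17.89 + 0.10×2.3552 = 18.1255.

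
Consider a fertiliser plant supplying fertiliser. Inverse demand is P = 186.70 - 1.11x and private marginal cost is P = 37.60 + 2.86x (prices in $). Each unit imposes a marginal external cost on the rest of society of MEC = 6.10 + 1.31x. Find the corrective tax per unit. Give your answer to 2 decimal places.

Social marginal cost = private MC + MEC = 43.70 + 4.17x.
Set SMC = demand: 43.70 + 4.17x = 186.70 - 1.11x → x* = 27.0833.
The Pigouvian tax equals MEC at x*: 6.10 + 1.31×27.0833 = 41.5791.

tax = $41.58 per unit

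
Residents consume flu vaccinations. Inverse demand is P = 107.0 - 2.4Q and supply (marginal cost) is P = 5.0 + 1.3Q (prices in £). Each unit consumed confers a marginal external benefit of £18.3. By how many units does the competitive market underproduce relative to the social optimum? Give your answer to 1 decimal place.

4.9 units

Market equilibrium (private): 5.0 + 1.3Q = 107.0 - 2.4Q → Q_m = 27.5676.
Social marginal benefit = demand + MEB = 125.3 - 2.4Q.
Set SMB = MC: 125.3 - 2.4Q = 5.0 + 1.3Q → Q* = 32.5135.
Gap = |27.5676 − 32.5135| = 4.9459.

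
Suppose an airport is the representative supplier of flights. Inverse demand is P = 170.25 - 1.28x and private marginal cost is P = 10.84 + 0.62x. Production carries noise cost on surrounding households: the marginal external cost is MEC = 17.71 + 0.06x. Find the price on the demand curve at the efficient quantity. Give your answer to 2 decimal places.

P = 77.71

Social marginal cost = private MC + MEC = 28.55 + 0.68x.
Set SMC = demand: 28.55 + 0.68x = 170.25 - 1.28x → x* = 72.2959.
Consumer price on the demand curve at x*: 170.25 − 1.28×72.2959 = 77.7112.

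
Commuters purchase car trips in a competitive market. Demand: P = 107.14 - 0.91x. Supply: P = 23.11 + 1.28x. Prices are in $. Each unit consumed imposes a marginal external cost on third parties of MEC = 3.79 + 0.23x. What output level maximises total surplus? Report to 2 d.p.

Social marginal benefit = demand − MEC = 103.35 - 1.14x.
Set SMB = MC: 103.35 - 1.14x = 23.11 + 1.28x → x* = 33.1570.

x* = 33.16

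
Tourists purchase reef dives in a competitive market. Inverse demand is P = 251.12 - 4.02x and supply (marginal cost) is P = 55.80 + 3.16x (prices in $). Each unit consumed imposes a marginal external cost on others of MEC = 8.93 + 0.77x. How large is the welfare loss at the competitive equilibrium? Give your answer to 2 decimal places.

DWL = $56.14

Market equilibrium (private): 55.80 + 3.16x = 251.12 - 4.02x → x_m = 27.2033.
Social marginal benefit = demand − MEC = 242.19 - 4.79x.
Set SMB = MC: 242.19 - 4.79x = 55.80 + 3.16x → x* = 23.4453.
The welfare-loss triangle has base |x_m − x*| and height MEC(x_m) (the vertical gap between SMB and MC is zero at x* and MEC at x_m).
DWL = ½ × 3.7580 × 29.8766 = 56.1381.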